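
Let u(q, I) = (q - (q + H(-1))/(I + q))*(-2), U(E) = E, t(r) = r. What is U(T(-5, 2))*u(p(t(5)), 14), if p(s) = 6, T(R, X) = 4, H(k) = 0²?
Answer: -228/5 ≈ -45.600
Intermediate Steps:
H(k) = 0
u(q, I) = -2*q + 2*q/(I + q) (u(q, I) = (q - (q + 0)/(I + q))*(-2) = (q - q/(I + q))*(-2) = -2*q + 2*q/(I + q))
U(T(-5, 2))*u(p(t(5)), 14) = 4*(2*6*(1 - 1*14 - 1*6)/(14 + 6)) = 4*(2*6*(1 - 14 - 6)/20) = 4*(2*6*(1/20)*(-19)) = 4*(-57/5) = -228/5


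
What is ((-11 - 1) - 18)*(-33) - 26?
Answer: 964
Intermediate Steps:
((-11 - 1) - 18)*(-33) - 26 = (-12 - 18)*(-33) - 26 = -30*(-33) - 26 = 990 - 26 = 964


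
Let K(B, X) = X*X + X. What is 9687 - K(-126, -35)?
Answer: 8497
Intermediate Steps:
K(B, X) = X + X**2 (K(B, X) = X**2 + X = X + X**2)
9687 - K(-126, -35) = 9687 - (-35)*(1 - 35) = 9687 - (-35)*(-34) = 9687 - 1*1190 = 9687 - 1190 = 8497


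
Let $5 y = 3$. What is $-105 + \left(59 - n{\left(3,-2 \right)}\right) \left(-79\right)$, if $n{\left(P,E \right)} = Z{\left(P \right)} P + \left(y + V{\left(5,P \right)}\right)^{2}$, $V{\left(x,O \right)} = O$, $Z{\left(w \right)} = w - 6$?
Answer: $- \frac{111329}{25} \approx -4453.2$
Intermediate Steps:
$y = \frac{3}{5}$ ($y = \frac{1}{5} \cdot 3 = \frac{3}{5} \approx 0.6$)
$Z{\left(w \right)} = -6 + w$ ($Z{\left(w \right)} = w - 6 = -6 + w$)
$n{\left(P,E \right)} = \left(\frac{3}{5} + P\right)^{2} + P \left(-6 + P\right)$ ($n{\left(P,E \right)} = \left(-6 + P\right) P + \left(\frac{3}{5} + P\right)^{2} = P \left(-6 + P\right) + \left(\frac{3}{5} + P\right)^{2} = \left(\frac{3}{5} + P\right)^{2} + P \left(-6 + P\right)$)
$-105 + \left(59 - n{\left(3,-2 \right)}\right) \left(-79\right) = -105 + \left(59 - \left(\frac{9}{25} + 2 \cdot 3^{2} - \frac{72}{5}\right)\right) \left(-79\right) = -105 + \left(59 - \left(\frac{9}{25} + 2 \cdot 9 - \frac{72}{5}\right)\right) \left(-79\right) = -105 + \left(59 - \left(\frac{9}{25} + 18 - \frac{72}{5}\right)\right) \left(-79\right) = -105 + \left(59 - \frac{99}{25}\right) \left(-79\right) = -105 + \frac{1376}{25} \left(-79\right) = -105 - \frac{108704}{25} = - \frac{111329}{25}$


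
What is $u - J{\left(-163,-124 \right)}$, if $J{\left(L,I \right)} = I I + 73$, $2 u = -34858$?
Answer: $-32878$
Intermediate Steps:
$u = -17429$ ($u = \frac{1}{2} \left(-34858\right) = -17429$)
$J{\left(L,I \right)} = 73 + I^{2}$ ($J{\left(L,I \right)} = I^{2} + 73 = 73 + I^{2}$)
$u - J{\left(-163,-124 \right)} = -17429 - \left(73 + \left(-124\right)^{2}\right) = -17429 - \left(73 + 15376\right) = -17429 - 15449 = -32878$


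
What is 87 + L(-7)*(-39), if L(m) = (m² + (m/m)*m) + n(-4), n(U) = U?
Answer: -1395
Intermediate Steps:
L(m) = -4 + m + m² (L(m) = (m² + (m/m)*m) - 4 = (m² + 1*m) - 4 = (m² + m) - 4 = (m + m²) - 4 = -4 + m + m²)
87 + L(-7)*(-39) = 87 + (-4 - 7 + (-7)²)*(-39) = 87 + (-4 - 7 + 49)*(-39) = 87 + 38*(-39) = 87 - 1482 = -1395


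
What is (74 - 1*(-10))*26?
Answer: 2184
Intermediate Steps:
(74 - 1*(-10))*26 = (74 + 10)*26 = 84*26 = 2184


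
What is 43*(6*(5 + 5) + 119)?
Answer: 7697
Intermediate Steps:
43*(6*(5 + 5) + 119) = 43*(6*10 + 119) = 43*(60 + 119) = 43*179 = 7697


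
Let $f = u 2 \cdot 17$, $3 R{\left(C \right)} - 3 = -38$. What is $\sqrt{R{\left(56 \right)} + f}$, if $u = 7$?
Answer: $\frac{\sqrt{2037}}{3} \approx 15.044$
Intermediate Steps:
$R{\left(C \right)} = - \frac{35}{3}$ ($R{\left(C \right)} = 1 + \frac{1}{3} \left(-38\right) = 1 - \frac{38}{3} = - \frac{35}{3}$)
$f = 238$ ($f = 7 \cdot 2 \cdot 17 = 14 \cdot 17 = 238$)
$\sqrt{R{\left(56 \right)} + f} = \sqrt{- \frac{35}{3} + 238} = \sqrt{\frac{679}{3}} = \frac{\sqrt{2037}}{3}$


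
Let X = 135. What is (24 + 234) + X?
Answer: 393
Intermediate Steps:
(24 + 234) + X = (24 + 234) + 135 = 258 + 135 = 393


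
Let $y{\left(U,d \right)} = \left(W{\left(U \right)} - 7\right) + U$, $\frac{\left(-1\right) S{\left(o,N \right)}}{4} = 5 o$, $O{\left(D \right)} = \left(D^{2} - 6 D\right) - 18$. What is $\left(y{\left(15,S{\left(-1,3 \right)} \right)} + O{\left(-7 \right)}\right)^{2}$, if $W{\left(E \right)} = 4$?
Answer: $7225$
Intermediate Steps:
$O{\left(D \right)} = -18 + D^{2} - 6 D$
$S{\left(o,N \right)} = - 20 o$ ($S{\left(o,N \right)} = - 4 \cdot 5 o = - 20 o$)
$y{\left(U,d \right)} = -3 + U$ ($y{\left(U,d \right)} = \left(4 - 7\right) + U = -3 + U$)
$\left(y{\left(15,S{\left(-1,3 \right)} \right)} + O{\left(-7 \right)}\right)^{2} = \left(\left(-3 + 15\right) - \left(-24 - 49\right)\right)^{2} = \left(12 + \left(-18 + 49 + 42\right)\right)^{2} = \left(12 + 73\right)^{2} = 85^{2} = 7225$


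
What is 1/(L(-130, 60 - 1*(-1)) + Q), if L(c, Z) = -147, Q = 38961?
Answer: 1/38814 ≈ 2.5764e-5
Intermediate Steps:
1/(L(-130, 60 - 1*(-1)) + Q) = 1/(-147 + 38961) = 1/38814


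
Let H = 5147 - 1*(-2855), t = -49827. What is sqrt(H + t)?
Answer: 5*I*sqrt(1673) ≈ 204.51*I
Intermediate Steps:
H = 8002 (H = 5147 + 2855 = 8002)
sqrt(H + t) = sqrt(8002 - 49827) = sqrt(-41825) = 5*I*sqrt(1673)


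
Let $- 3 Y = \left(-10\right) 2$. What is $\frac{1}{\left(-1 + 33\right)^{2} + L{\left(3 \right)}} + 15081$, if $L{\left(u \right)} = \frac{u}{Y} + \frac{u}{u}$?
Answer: $\frac{309296249}{20509} \approx 15081.0$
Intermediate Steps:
$Y = \frac{20}{3}$ ($Y = - \frac{\left(-10\right) 2}{3} = \left(- \frac{1}{3}\right) \left(-20\right) = \frac{20}{3} \approx 6.6667$)
$L{\left(u \right)} = 1 + \frac{3 u}{20}$ ($L{\left(u \right)} = \frac{u}{\frac{20}{3}} + \frac{u}{u} = u \frac{3}{20} + 1 = \frac{3 u}{20} + 1 = 1 + \frac{3 u}{20}$)
$\frac{1}{\left(-1 + 33\right)^{2} + L{\left(3 \right)}} + 15081 = \frac{1}{\left(-1 + 33\right)^{2} + \left(1 + \frac{3}{20} \cdot 3\right)} + 15081 = \frac{1}{32^{2} + \left(1 + \frac{9}{20}\right)} + 15081 = \frac{1}{1024 + \frac{29}{20}} + 15081 = \frac{1}{\frac{20509}{20}} + 15081 = \frac{20}{20509} + 15081 = \frac{309296249}{20509}$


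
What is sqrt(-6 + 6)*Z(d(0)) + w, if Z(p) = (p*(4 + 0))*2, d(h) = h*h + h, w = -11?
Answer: -11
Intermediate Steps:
d(h) = h + h**2 (d(h) = h**2 + h = h + h**2)
Z(p) = 8*p (Z(p) = (p*4)*2 = (4*p)*2 = 8*p)
sqrt(-6 + 6)*Z(d(0)) + w = sqrt(-6 + 6)*(8*(0*(1 + 0))) - 11 = sqrt(0)*(8*(0*1)) - 11 = 0*(8*0) - 11 = 0*0 - 11 = 0 - 11 = -11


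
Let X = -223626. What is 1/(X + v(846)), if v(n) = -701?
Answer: -1/224327 ≈ -4.4578e-6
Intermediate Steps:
1/(X + v(846)) = 1/(-223626 - 701) = 1/(-224327) = -1/224327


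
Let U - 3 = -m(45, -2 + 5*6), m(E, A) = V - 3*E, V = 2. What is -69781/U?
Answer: -69781/136 ≈ -513.10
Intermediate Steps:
m(E, A) = 2 - 3*E
U = 136 (U = 3 - (2 - 3*45) = 3 - (2 - 135) = 3 - 1*(-133) = 3 + 133 = 136)
-69781/U = -69781/136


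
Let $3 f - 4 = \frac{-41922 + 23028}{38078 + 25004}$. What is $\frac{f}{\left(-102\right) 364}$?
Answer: $- \frac{116717}{3513162744} \approx -3.3223 \cdot 10^{-5}$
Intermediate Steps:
$f = \frac{116717}{94623}$ ($f = \frac{4}{3} + \frac{\left(-41922 + 23028\right) \frac{1}{38078 + 25004}}{3} = \frac{4}{3} + \frac{\left(-18894\right) \frac{1}{63082}}{3} = \frac{4}{3} + \frac{1}{3} \left(- \frac{9447}{31541}\right) = \frac{4}{3} - \frac{3149}{31541} = \frac{116717}{94623} \approx 1.2335$)
$\frac{f}{\left(-102\right) 364} = \frac{116717}{94623 \left(\left(-102\right) 364\right)} = \frac{116717}{94623 \left(-37128\right)} = \frac{116717}{94623} \left(- \frac{1}{37128}\right) = - \frac{116717}{3513162744}$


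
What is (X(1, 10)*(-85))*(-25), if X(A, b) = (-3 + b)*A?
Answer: 14875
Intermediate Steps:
X(A, b) = A*(-3 + b)
(X(1, 10)*(-85))*(-25) = ((1*(-3 + 10))*(-85))*(-25) = ((1*7)*(-85))*(-25) = (7*(-85))*(-25) = -595*(-25) = 14875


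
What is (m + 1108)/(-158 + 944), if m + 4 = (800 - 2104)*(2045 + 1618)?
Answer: -795908/131 ≈ -6075.6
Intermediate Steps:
m = -4776556 (m = -4 + (800 - 2104)*(2045 + 1618) = -4 - 1304*3663 = -4 - 4776552 = -4776556)
(m + 1108)/(-158 + 944) = (-4776556 + 1108)/(-158 + 944) = -4775448/786 = -4775448*1/786 = -795908/131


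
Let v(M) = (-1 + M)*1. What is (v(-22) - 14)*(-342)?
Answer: 12654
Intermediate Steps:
v(M) = -1 + M
(v(-22) - 14)*(-342) = ((-1 - 22) - 14)*(-342) = (-23 - 14)*(-342) = -37*(-342) = 12654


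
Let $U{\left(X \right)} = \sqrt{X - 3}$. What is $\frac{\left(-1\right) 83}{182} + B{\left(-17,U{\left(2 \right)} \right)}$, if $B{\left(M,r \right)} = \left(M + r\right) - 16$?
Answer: $- \frac{6089}{182} + i \approx -33.456 + 1.0 i$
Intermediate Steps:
$U{\left(X \right)} = \sqrt{-3 + X}$
$B{\left(M,r \right)} = -16 + M + r$
$\frac{\left(-1\right) 83}{182} + B{\left(-17,U{\left(2 \right)} \right)} = \frac{\left(-1\right) 83}{182} - \left(33 - \sqrt{-3 + 2}\right) = \frac{1}{182} \left(-83\right) - \left(33 - i\right) = - \frac{83}{182} - \left(33 - i\right) = - \frac{6089}{182} + i$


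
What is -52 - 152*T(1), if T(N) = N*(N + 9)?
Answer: -1572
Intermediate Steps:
T(N) = N*(9 + N)
-52 - 152*T(1) = -52 - 152*(9 + 1) = -52 - 152*10 = -52 - 1520 = -1572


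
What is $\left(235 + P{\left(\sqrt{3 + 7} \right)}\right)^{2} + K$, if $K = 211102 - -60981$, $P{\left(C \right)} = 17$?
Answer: $335587$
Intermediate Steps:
$K = 272083$ ($K = 211102 + 60981 = 272083$)
$\left(235 + P{\left(\sqrt{3 + 7} \right)}\right)^{2} + K = \left(235 + 17\right)^{2} + 272083 = 252^{2} + 272083 = 63504 + 272083 = 335587$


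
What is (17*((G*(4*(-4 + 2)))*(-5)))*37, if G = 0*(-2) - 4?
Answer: -100640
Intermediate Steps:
G = -4 (G = 0 - 4 = -4)
(17*((G*(4*(-4 + 2)))*(-5)))*37 = (17*(-16*(-4 + 2)*(-5)))*37 = (17*(-16*(-2)*(-5)))*37 = (17*(-4*(-8)*(-5)))*37 = (17*(32*(-5)))*37 = (17*(-160))*37 = -2720*37 = -100640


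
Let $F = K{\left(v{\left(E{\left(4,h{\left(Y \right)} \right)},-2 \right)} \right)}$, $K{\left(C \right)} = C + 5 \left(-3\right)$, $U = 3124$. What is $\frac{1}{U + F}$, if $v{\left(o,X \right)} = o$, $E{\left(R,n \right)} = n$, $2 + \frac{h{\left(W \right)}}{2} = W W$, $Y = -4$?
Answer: $\frac{1}{3137} \approx 0.00031878$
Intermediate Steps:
$h{\left(W \right)} = -4 + 2 W^{2}$ ($h{\left(W \right)} = -4 + 2 W W = -4 + 2 W^{2}$)
$K{\left(C \right)} = -15 + C$ ($K{\left(C \right)} = C - 15 = -15 + C$)
$F = 13$ ($F = -15 - \left(4 - 2 \left(-4\right)^{2}\right) = -15 + \left(-4 + 2 \cdot 16\right) = -15 + \left(-4 + 32\right) = -15 + 28 = 13$)
$\frac{1}{U + F} = \frac{1}{3124 + 13} = \frac{1}{3137}$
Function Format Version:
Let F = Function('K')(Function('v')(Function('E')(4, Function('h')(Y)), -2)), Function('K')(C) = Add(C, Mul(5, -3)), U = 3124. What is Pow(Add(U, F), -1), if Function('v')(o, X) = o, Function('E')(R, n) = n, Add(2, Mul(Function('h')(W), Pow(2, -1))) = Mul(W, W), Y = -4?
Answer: Rational(1, 3137) ≈ 0.00031878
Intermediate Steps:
Function('h')(W) = Add(-4, Mul(2, Pow(W, 2))) (Function('h')(W) = Add(-4, Mul(2, Mul(W, W))) = Add(-4, Mul(2, Pow(W, 2))))
Function('K')(C) = Add(-15, C) (Function('K')(C) = Add(C, -15) = Add(-15, C))
F = 13 (F = Add(-15, Add(-4, Mul(2, Pow(-4, 2)))) = Add(-15, Add(-4, Mul(2, 16))) = Add(-15, Add(-4, 32)) = Add(-15, 28) = 13)
Pow(Add(U, F), -1) = Pow(Add(3124, 13), -1) = Pow(3137, -1) = Rational(1, 3137)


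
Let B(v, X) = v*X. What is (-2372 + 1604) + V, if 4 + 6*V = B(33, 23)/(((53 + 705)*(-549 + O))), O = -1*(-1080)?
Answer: -618773339/804996 ≈ -768.67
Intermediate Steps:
O = 1080
B(v, X) = X*v
V = -536411/804996 (V = -⅔ + ((23*33)/(((53 + 705)*(-549 + 1080))))/6 = -⅔ + (759/((758*531)))/6 = -⅔ + (759/402498)/6 = -⅔ + (759*(1/402498))/6 = -⅔ + (⅙)*(253/134166) = -⅔ + 253/804996 = -536411/804996 ≈ -0.66635)
(-2372 + 1604) + V = (-2372 + 1604) - 536411/804996 = -768 - 536411/804996 = -618773339/804996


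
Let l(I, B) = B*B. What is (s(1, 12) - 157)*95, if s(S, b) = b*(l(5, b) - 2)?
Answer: 146965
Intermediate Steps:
l(I, B) = B**2
s(S, b) = b*(-2 + b**2) (s(S, b) = b*(b**2 - 2) = b*(-2 + b**2))
(s(1, 12) - 157)*95 = (12*(-2 + 12**2) - 157)*95 = (12*(-2 + 144) - 157)*95 = (12*142 - 157)*95 = (1704 - 157)*95 = 1547*95 = 146965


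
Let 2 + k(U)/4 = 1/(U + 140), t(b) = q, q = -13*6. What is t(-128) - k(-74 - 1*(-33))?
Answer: -6934/99 ≈ -70.040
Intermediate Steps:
q = -78
t(b) = -78
k(U) = -8 + 4/(140 + U) (k(U) = -8 + 4/(U + 140) = -8 + 4/(140 + U))
t(-128) - k(-74 - 1*(-33)) = -78 - 4*(-279 - 2*(-74 - 1*(-33)))/(140 + (-74 - 1*(-33))) = -78 - 4*(-279 - 2*(-74 + 33))/(140 + (-74 + 33)) = -78 - 4*(-279 - 2*(-41))/(140 - 41) = -78 - 4*(-279 + 82)/99 = -78 - 4*(-197)/99 = -78 - 1*(-788/99) = -78 + 788/99 = -6934/99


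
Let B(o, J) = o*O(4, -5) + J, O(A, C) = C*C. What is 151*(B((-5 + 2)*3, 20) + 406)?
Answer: 30351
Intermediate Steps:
O(A, C) = C²
B(o, J) = J + 25*o (B(o, J) = o*(-5)² + J = o*25 + J = 25*o + J = J + 25*o)
151*(B((-5 + 2)*3, 20) + 406) = 151*((20 + 25*((-5 + 2)*3)) + 406) = 151*((20 + 25*(-3*3)) + 406) = 151*((20 + 25*(-9)) + 406) = 151*((20 - 225) + 406) = 151*(-205 + 406) = 151*201 = 30351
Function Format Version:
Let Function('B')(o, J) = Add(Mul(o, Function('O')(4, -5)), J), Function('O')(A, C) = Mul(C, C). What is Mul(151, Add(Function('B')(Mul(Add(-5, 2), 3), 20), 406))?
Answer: 30351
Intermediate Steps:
Function('O')(A, C) = Pow(C, 2)
Function('B')(o, J) = Add(J, Mul(25, o)) (Function('B')(o, J) = Add(Mul(o, Pow(-5, 2)), J) = Add(Mul(o, 25), J) = Add(Mul(25, o), J) = Add(J, Mul(25, o)))
Mul(151, Add(Function('B')(Mul(Add(-5, 2), 3), 20), 406)) = Mul(151, Add(Add(20, Mul(25, Mul(Add(-5, 2), 3))), 406)) = Mul(151, Add(Add(20, Mul(25, Mul(-3, 3))), 406)) = Mul(151, Add(Add(20, Mul(25, -9)), 406)) = Mul(151, Add(Add(20, -225), 406)) = Mul(151, Add(-205, 406)) = Mul(151, 201) = 30351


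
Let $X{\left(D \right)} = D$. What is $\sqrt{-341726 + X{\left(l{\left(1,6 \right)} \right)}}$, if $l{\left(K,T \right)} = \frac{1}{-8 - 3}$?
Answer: $\frac{i \sqrt{41348857}}{11} \approx 584.57 i$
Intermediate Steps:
$l{\left(K,T \right)} = - \frac{1}{11}$ ($l{\left(K,T \right)} = \frac{1}{-11} = - \frac{1}{11}$)
$\sqrt{-341726 + X{\left(l{\left(1,6 \right)} \right)}} = \sqrt{-341726 - \frac{1}{11}} = \sqrt{- \frac{3758987}{11}} = \frac{i \sqrt{41348857}}{11}$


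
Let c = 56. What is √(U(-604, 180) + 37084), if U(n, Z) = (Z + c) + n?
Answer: 2*√9179 ≈ 191.61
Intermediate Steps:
U(n, Z) = 56 + Z + n (U(n, Z) = (Z + 56) + n = (56 + Z) + n = 56 + Z + n)
√(U(-604, 180) + 37084) = √((56 + 180 - 604) + 37084) = √(-368 + 37084) = √36716 = 2*√9179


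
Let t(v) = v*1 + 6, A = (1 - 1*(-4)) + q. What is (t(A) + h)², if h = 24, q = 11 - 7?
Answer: 1521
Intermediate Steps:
q = 4
A = 9 (A = (1 - 1*(-4)) + 4 = (1 + 4) + 4 = 5 + 4 = 9)
t(v) = 6 + v (t(v) = v + 6 = 6 + v)
(t(A) + h)² = ((6 + 9) + 24)² = (15 + 24)² = 39² = 1521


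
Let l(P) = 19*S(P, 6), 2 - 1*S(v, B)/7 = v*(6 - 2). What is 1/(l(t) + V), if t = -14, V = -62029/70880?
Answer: 70880/546706291 ≈ 0.00012965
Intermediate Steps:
V = -62029/70880 (V = -62029*1/70880 = -62029/70880 ≈ -0.87513)
S(v, B) = 14 - 28*v (S(v, B) = 14 - 7*v*(6 - 2) = 14 - 7*v*4 = 14 - 28*v)
l(P) = 266 - 532*P (l(P) = 19*(14 - 28*P) = 266 - 532*P)
1/(l(t) + V) = 1/((266 - 532*(-14)) - 62029/70880) = 1/((266 + 7448) - 62029/70880) = 1/(7714 - 62029/70880) = 1/(546706291/70880) = 70880/546706291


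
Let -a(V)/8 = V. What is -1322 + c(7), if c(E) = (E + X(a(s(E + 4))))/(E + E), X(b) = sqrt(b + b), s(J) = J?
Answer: -2643/2 + 2*I*sqrt(11)/7 ≈ -1321.5 + 0.94761*I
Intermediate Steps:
a(V) = -8*V
X(b) = sqrt(2)*sqrt(b) (X(b) = sqrt(2*b) = sqrt(2)*sqrt(b))
c(E) = (E + sqrt(2)*sqrt(-32 - 8*E))/(2*E) (c(E) = (E + sqrt(2)*sqrt(-8*(E + 4)))/(E + E) = (E + sqrt(2)*sqrt(-8*(4 + E)))/((2*E)) = (E + sqrt(2)*sqrt(-32 - 8*E))*(1/(2*E)) = (E + sqrt(2)*sqrt(-32 - 8*E))/(2*E))
-1322 + c(7) = -1322 + (1/2)*(7 + 4*sqrt(-4 - 1*7))/7 = -1322 + (1/2)*(1/7)*(7 + 4*sqrt(-4 - 7)) = -1322 + (1/2)*(1/7)*(7 + 4*sqrt(-11)) = -1322 + (1/2)*(1/7)*(7 + 4*(I*sqrt(11))) = -1322 + (1/2)*(1/7)*(7 + 4*I*sqrt(11)) = -1322 + (1/2 + 2*I*sqrt(11)/7) = -2643/2 + 2*I*sqrt(11)/7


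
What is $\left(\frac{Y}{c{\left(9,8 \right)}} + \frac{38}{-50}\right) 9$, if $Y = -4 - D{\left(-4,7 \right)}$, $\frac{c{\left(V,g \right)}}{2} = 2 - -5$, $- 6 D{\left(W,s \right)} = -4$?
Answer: $- \frac{246}{25} \approx -9.84$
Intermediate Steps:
$D{\left(W,s \right)} = \frac{2}{3}$ ($D{\left(W,s \right)} = \left(- \frac{1}{6}\right) \left(-4\right) = \frac{2}{3}$)
$c{\left(V,g \right)} = 14$ ($c{\left(V,g \right)} = 2 \left(2 - -5\right) = 2 \left(2 + 5\right) = 2 \cdot 7 = 14$)
$Y = - \frac{14}{3}$ ($Y = -4 - \frac{2}{3} = - \frac{14}{3} \approx -4.6667$)
$\left(\frac{Y}{c{\left(9,8 \right)}} + \frac{38}{-50}\right) 9 = \left(- \frac{14}{3 \cdot 14} + \frac{38}{-50}\right) 9 = \left(\left(- \frac{14}{3}\right) \frac{1}{14} + 38 \left(- \frac{1}{50}\right)\right) 9 = \left(- \frac{1}{3} - \frac{19}{25}\right) 9 = \left(- \frac{82}{75}\right) 9 = - \frac{246}{25}$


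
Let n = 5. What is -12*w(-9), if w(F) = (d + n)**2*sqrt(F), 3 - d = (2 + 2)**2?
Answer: -2304*I ≈ -2304.0*I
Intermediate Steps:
d = -13 (d = 3 - (2 + 2)**2 = 3 - 1*4**2 = 3 - 1*16 = 3 - 16 = -13)
w(F) = 64*sqrt(F) (w(F) = (-13 + 5)**2*sqrt(F) = (-8)**2*sqrt(F) = 64*sqrt(F))
-12*w(-9) = -768*sqrt(-9) = -768*3*I = -2304*I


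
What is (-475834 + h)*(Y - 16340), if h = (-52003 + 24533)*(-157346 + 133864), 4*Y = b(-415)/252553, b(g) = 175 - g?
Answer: -2659976670262220985/252553 ≈ -1.0532e+13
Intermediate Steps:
Y = 295/505106 (Y = ((175 - 1*(-415))/252553)/4 = ((175 + 415)*(1/252553))/4 = (590*(1/252553))/4 = (1/4)*(590/252553) = 295/505106 ≈ 0.00058404)
h = 645050540 (h = -27470*(-23482) = 645050540)
(-475834 + h)*(Y - 16340) = (-475834 + 645050540)*(295/505106 - 16340) = 644574706*(-8253431745/505106) = -2659976670262220985/252553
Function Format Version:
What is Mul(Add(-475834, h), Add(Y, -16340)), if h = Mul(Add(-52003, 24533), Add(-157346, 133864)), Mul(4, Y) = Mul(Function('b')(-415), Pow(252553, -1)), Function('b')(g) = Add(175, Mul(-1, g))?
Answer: Rational(-2659976670262220985, 252553) ≈ -1.0532e+13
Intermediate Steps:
Y = Rational(295, 505106) (Y = Mul(Rational(1, 4), Mul(Add(175, Mul(-1, -415)), Pow(252553, -1))) = Mul(Rational(1, 4), Mul(Add(175, 415), Rational(1, 252553))) = Mul(Rational(1, 4), Mul(590, Rational(1, 252553))) = Mul(Rational(1, 4), Rational(590, 252553)) = Rational(295, 505106) ≈ 0.00058404)
h = 645050540 (h = Mul(-27470, -23482) = 645050540)
Mul(Add(-475834, h), Add(Y, -16340)) = Mul(Add(-475834, 645050540), Add(Rational(295, 505106), -16340)) = Mul(644574706, Rational(-8253431745, 505106)) = Rational(-2659976670262220985, 252553)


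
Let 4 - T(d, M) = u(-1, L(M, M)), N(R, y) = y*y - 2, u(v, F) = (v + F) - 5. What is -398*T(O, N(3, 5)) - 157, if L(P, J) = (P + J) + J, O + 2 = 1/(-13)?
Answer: 23325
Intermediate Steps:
O = -27/13 (O = -2 + 1/(-13) = -2 - 1/13 = -27/13 ≈ -2.0769)
L(P, J) = P + 2*J (L(P, J) = (J + P) + J = P + 2*J)
u(v, F) = -5 + F + v (u(v, F) = (F + v) - 5 = -5 + F + v)
N(R, y) = -2 + y**2 (N(R, y) = y**2 - 2 = -2 + y**2)
T(d, M) = 10 - 3*M (T(d, M) = 4 - (-5 + (M + 2*M) - 1) = 4 - (-5 + 3*M - 1) = 4 - (-6 + 3*M) = 4 + (6 - 3*M) = 10 - 3*M)
-398*T(O, N(3, 5)) - 157 = -398*(10 - 3*(-2 + 5**2)) - 157 = -398*(10 - 3*(-2 + 25)) - 157 = -398*(10 - 3*23) - 157 = -398*(10 - 69) - 157 = -398*(-59) - 157 = 23482 - 157 = 23325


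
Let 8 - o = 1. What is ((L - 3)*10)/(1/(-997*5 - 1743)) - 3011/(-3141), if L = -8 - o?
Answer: 3803879651/3141 ≈ 1.2110e+6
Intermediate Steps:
o = 7 (o = 8 - 1*1 = 8 - 1 = 7)
L = -15 (L = -8 - 1*7 = -8 - 7 = -15)
((L - 3)*10)/(1/(-997*5 - 1743)) - 3011/(-3141) = ((-15 - 3)*10)/(1/(-997*5 - 1743)) - 3011/(-3141) = (-18*10)/(1/(-4985 - 1743)) - 3011*(-1/3141) = -180/(1/(-6728)) + 3011/3141 = -180/(-1/6728) + 3011/3141 = -180*(-6728) + 3011/3141 = 1211040 + 3011/3141 = 3803879651/3141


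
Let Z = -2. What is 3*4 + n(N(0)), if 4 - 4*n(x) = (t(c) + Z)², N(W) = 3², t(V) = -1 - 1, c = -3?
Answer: 9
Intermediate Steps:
t(V) = -2
N(W) = 9
n(x) = -3 (n(x) = 1 - (-2 - 2)²/4 = 1 - ¼*(-4)² = 1 - ¼*16 = 1 - 4 = -3)
3*4 + n(N(0)) = 3*4 - 3 = 12 - 3 = 9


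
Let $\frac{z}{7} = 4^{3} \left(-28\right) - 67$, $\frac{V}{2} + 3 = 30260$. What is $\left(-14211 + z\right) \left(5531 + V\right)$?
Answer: $-1798009080$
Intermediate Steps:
$V = 60514$ ($V = -6 + 2 \cdot 30260 = -6 + 60520 = 60514$)
$z = -13013$ ($z = 7 \left(4^{3} \left(-28\right) - 67\right) = 7 \left(64 \left(-28\right) - 67\right) = 7 \left(-1792 - 67\right) = 7 \left(-1859\right) = -13013$)
$\left(-14211 + z\right) \left(5531 + V\right) = \left(-14211 - 13013\right) \left(5531 + 60514\right) = \left(-27224\right) 66045 = -1798009080$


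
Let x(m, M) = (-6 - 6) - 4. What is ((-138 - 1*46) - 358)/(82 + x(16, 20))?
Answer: -271/33 ≈ -8.2121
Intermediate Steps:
x(m, M) = -16 (x(m, M) = -12 - 4 = -16)
((-138 - 1*46) - 358)/(82 + x(16, 20)) = ((-138 - 1*46) - 358)/(82 - 16) = ((-138 - 46) - 358)/66 = (-184 - 358)*(1/66) = -542*1/66 = -271/33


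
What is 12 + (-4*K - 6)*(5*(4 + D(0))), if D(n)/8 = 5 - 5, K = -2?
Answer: 52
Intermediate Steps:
D(n) = 0 (D(n) = 8*(5 - 5) = 8*0 = 0)
12 + (-4*K - 6)*(5*(4 + D(0))) = 12 + (-4*(-2) - 6)*(5*(4 + 0)) = 12 + (8 - 6)*(5*4) = 12 + 2*20 = 12 + 40 = 52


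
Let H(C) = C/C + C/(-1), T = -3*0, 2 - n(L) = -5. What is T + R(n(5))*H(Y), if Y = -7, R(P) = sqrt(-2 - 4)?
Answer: 8*I*sqrt(6) ≈ 19.596*I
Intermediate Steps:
n(L) = 7 (n(L) = 2 - 1*(-5) = 2 + 5 = 7)
R(P) = I*sqrt(6) (R(P) = sqrt(-6) = I*sqrt(6))
T = 0
H(C) = 1 - C (H(C) = 1 + C*(-1) = 1 - C)
T + R(n(5))*H(Y) = 0 + (I*sqrt(6))*(1 - 1*(-7)) = 0 + (I*sqrt(6))*(1 + 7) = 0 + (I*sqrt(6))*8 = 0 + 8*I*sqrt(6) = 8*I*sqrt(6)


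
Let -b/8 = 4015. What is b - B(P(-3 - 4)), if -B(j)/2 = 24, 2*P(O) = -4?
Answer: -32072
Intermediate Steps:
P(O) = -2 (P(O) = (1/2)*(-4) = -2)
B(j) = -48 (B(j) = -2*24 = -48)
b = -32120 (b = -8*4015 = -32120)
b - B(P(-3 - 4)) = -32120 - 1*(-48) = -32120 + 48 = -32072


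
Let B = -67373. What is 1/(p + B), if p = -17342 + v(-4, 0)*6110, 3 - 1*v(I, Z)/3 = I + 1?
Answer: 1/25265 ≈ 3.9580e-5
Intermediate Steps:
v(I, Z) = 6 - 3*I (v(I, Z) = 9 - 3*(I + 1) = 9 - 3*(1 + I) = 9 + (-3 - 3*I) = 6 - 3*I)
p = 92638 (p = -17342 + (6 - 3*(-4))*6110 = -17342 + (6 + 12)*6110 = -17342 + 18*6110 = -17342 + 109980 = 92638)
1/(p + B) = 1/(92638 - 67373) = 1/25265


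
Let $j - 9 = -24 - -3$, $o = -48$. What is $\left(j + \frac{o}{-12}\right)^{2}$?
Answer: $64$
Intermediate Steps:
$j = -12$ ($j = 9 - 21 = -12$)
$\left(j + \frac{o}{-12}\right)^{2} = \left(-12 - \frac{48}{-12}\right)^{2} = \left(-12 - -4\right)^{2} = \left(-12 + 4\right)^{2} = \left(-8\right)^{2} = 64$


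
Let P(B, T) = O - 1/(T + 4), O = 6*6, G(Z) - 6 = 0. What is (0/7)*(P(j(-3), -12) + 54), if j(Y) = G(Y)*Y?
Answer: 0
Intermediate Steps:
G(Z) = 6 (G(Z) = 6 + 0 = 6)
O = 36
j(Y) = 6*Y
P(B, T) = 36 - 1/(4 + T) (P(B, T) = 36 - 1/(T + 4) = 36 - 1/(4 + T))
(0/7)*(P(j(-3), -12) + 54) = (0/7)*((143 + 36*(-12))/(4 - 12) + 54) = (0*(1/7))*((143 - 432)/(-8) + 54) = 0*(-1/8*(-289) + 54) = 0*(289/8 + 54) = 0*(721/8) = 0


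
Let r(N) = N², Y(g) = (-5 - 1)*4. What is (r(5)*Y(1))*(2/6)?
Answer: -200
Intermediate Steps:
Y(g) = -24 (Y(g) = -6*4 = -24)
(r(5)*Y(1))*(2/6) = (5²*(-24))*(2/6) = (25*(-24))*(2*(⅙)) = -600*⅓ = -200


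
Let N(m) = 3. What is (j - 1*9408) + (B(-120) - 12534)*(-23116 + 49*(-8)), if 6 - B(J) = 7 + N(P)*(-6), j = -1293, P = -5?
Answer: 294238935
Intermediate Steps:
B(J) = 17 (B(J) = 6 - (7 + 3*(-6)) = 6 - (7 - 18) = 6 - 1*(-11) = 6 + 11 = 17)
(j - 1*9408) + (B(-120) - 12534)*(-23116 + 49*(-8)) = (-1293 - 1*9408) + (17 - 12534)*(-23116 + 49*(-8)) = (-1293 - 9408) - 12517*(-23116 - 392) = -10701 - 12517*(-23508) = -10701 + 294249636 = 294238935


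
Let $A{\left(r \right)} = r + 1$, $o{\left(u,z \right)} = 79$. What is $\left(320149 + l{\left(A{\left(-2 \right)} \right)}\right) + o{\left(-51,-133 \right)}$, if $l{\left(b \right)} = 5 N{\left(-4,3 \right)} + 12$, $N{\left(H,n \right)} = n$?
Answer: $320255$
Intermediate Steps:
$A{\left(r \right)} = 1 + r$
$l{\left(b \right)} = 27$ ($l{\left(b \right)} = 5 \cdot 3 + 12 = 15 + 12 = 27$)
$\left(320149 + l{\left(A{\left(-2 \right)} \right)}\right) + o{\left(-51,-133 \right)} = \left(320149 + 27\right) + 79 = 320176 + 79 = 320255$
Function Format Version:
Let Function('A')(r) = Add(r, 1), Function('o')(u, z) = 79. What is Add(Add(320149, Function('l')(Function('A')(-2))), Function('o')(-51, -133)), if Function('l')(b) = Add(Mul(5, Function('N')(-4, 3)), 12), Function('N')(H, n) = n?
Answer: 320255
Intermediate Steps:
Function('A')(r) = Add(1, r)
Function('l')(b) = 27 (Function('l')(b) = Add(Mul(5, 3), 12) = Add(15, 12) = 27)
Add(Add(320149, Function('l')(Function('A')(-2))), Function('o')(-51, -133)) = Add(Add(320149, 27), 79) = Add(320176, 79) = 320255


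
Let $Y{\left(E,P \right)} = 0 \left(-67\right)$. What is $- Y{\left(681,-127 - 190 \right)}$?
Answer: $0$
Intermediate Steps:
$Y{\left(E,P \right)} = 0$
$- Y{\left(681,-127 - 190 \right)} = \left(-1\right) 0 = 0$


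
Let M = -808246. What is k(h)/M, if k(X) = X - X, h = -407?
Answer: 0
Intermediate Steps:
k(X) = 0
k(h)/M = 0/(-808246) = 0*(-1/808246) = 0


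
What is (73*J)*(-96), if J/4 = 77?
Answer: -2158464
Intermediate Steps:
J = 308 (J = 4*77 = 308)
(73*J)*(-96) = (73*308)*(-96) = 22484*(-96) = -2158464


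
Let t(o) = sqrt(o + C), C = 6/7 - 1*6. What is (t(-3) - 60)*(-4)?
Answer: 240 - 4*I*sqrt(399)/7 ≈ 240.0 - 11.414*I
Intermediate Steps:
C = -36/7 (C = 6*(1/7) - 6 = 6/7 - 6 = -36/7 ≈ -5.1429)
t(o) = sqrt(-36/7 + o) (t(o) = sqrt(o - 36/7) = sqrt(-36/7 + o))
(t(-3) - 60)*(-4) = (sqrt(-252 + 49*(-3))/7 - 60)*(-4) = (sqrt(-252 - 147)/7 - 60)*(-4) = (sqrt(-399)/7 - 60)*(-4) = ((I*sqrt(399))/7 - 60)*(-4) = (I*sqrt(399)/7 - 60)*(-4) = (-60 + I*sqrt(399)/7)*(-4) = 240 - 4*I*sqrt(399)/7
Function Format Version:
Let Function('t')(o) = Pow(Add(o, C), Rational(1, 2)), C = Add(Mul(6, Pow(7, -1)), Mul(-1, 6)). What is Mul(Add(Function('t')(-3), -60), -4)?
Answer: Add(240, Mul(Rational(-4, 7), I, Pow(399, Rational(1, 2)))) ≈ Add(240.00, Mul(-11.414, I))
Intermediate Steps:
C = Rational(-36, 7) (C = Add(Mul(6, Rational(1, 7)), -6) = Add(Rational(6, 7), -6) = Rational(-36, 7) ≈ -5.1429)
Function('t')(o) = Pow(Add(Rational(-36, 7), o), Rational(1, 2)) (Function('t')(o) = Pow(Add(o, Rational(-36, 7)), Rational(1, 2)) = Pow(Add(Rational(-36, 7), o), Rational(1, 2)))
Mul(Add(Function('t')(-3), -60), -4) = Mul(Add(Mul(Rational(1, 7), Pow(Add(-252, Mul(49, -3)), Rational(1, 2))), -60), -4) = Mul(Add(Mul(Rational(1, 7), Pow(Add(-252, -147), Rational(1, 2))), -60), -4) = Mul(Add(Mul(Rational(1, 7), Pow(-399, Rational(1, 2))), -60), -4) = Mul(Add(Mul(Rational(1, 7), Mul(I, Pow(399, Rational(1, 2)))), -60), -4) = Mul(Add(Mul(Rational(1, 7), I, Pow(399, Rational(1, 2))), -60), -4) = Mul(Add(-60, Mul(Rational(1, 7), I, Pow(399, Rational(1, 2)))), -4) = Add(240, Mul(Rational(-4, 7), I, Pow(399, Rational(1, 2))))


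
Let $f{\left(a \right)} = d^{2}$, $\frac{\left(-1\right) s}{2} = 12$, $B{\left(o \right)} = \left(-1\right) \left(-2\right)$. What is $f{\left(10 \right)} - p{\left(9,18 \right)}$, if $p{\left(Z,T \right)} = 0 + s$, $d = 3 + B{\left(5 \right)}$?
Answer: $49$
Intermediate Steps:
$B{\left(o \right)} = 2$
$s = -24$ ($s = \left(-2\right) 12 = -24$)
$d = 5$ ($d = 3 + 2 = 5$)
$p{\left(Z,T \right)} = -24$ ($p{\left(Z,T \right)} = 0 - 24 = -24$)
$f{\left(a \right)} = 25$ ($f{\left(a \right)} = 5^{2} = 25$)
$f{\left(10 \right)} - p{\left(9,18 \right)} = 25 - -24 = 25 + 24 = 49$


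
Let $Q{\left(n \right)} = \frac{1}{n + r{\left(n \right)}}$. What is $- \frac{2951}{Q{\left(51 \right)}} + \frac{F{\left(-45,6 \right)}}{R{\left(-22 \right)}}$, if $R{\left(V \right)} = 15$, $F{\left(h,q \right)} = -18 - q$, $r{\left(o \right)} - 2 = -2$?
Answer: $- \frac{752513}{5} \approx -1.505 \cdot 10^{5}$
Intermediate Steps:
$r{\left(o \right)} = 0$ ($r{\left(o \right)} = 2 - 2 = 0$)
$Q{\left(n \right)} = \frac{1}{n}$ ($Q{\left(n \right)} = \frac{1}{n + 0} = \frac{1}{n}$)
$- \frac{2951}{Q{\left(51 \right)}} + \frac{F{\left(-45,6 \right)}}{R{\left(-22 \right)}} = - \frac{2951}{\frac{1}{51}} + \frac{-18 - 6}{15} = - 2951 \frac{1}{\frac{1}{51}} + \left(-18 - 6\right) \frac{1}{15} = \left(-2951\right) 51 - \frac{8}{5} = -150501 - \frac{8}{5} = - \frac{752513}{5}$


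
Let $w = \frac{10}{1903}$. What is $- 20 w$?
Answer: $- \frac{200}{1903} \approx -0.1051$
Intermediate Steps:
$w = \frac{10}{1903}$ ($w = 10 \cdot \frac{1}{1903} = \frac{10}{1903} \approx 0.0052549$)
$- 20 w = \left(-20\right) \frac{10}{1903} = - \frac{200}{1903}$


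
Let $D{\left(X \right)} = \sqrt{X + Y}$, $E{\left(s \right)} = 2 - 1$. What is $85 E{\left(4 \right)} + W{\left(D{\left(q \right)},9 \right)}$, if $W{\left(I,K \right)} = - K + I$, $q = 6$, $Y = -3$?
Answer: $76 + \sqrt{3} \approx 77.732$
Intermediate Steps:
$E{\left(s \right)} = 1$
$D{\left(X \right)} = \sqrt{-3 + X}$ ($D{\left(X \right)} = \sqrt{X - 3} = \sqrt{-3 + X}$)
$W{\left(I,K \right)} = I - K$
$85 E{\left(4 \right)} + W{\left(D{\left(q \right)},9 \right)} = 85 \cdot 1 + \left(\sqrt{-3 + 6} - 9\right) = 85 - \left(9 - \sqrt{3}\right) = 76 + \sqrt{3}$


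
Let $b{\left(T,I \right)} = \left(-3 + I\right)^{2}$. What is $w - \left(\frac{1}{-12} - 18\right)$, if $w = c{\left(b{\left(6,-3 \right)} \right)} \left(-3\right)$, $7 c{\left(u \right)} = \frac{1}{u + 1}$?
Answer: $\frac{56167}{3108} \approx 18.072$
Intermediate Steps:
$c{\left(u \right)} = \frac{1}{7 \left(1 + u\right)}$ ($c{\left(u \right)} = \frac{1}{7 \left(u + 1\right)} = \frac{1}{7 \left(1 + u\right)}$)
$w = - \frac{3}{259}$ ($w = \frac{1}{7 \left(1 + \left(-3 - 3\right)^{2}\right)} \left(-3\right) = \frac{1}{7 \left(1 + \left(-6\right)^{2}\right)} \left(-3\right) = \frac{1}{7 \left(1 + 36\right)} \left(-3\right) = \frac{1}{7 \cdot 37} \left(-3\right) = \frac{1}{7} \cdot \frac{1}{37} \left(-3\right) = \frac{1}{259} \left(-3\right) = - \frac{3}{259} \approx -0.011583$)
$w - \left(\frac{1}{-12} - 18\right) = - \frac{3}{259} - \left(\frac{1}{-12} - 18\right) = - \frac{3}{259} - \left(- \frac{1}{12} - 18\right) = - \frac{3}{259} - - \frac{217}{12} = - \frac{3}{259} + \frac{217}{12} = \frac{56167}{3108}$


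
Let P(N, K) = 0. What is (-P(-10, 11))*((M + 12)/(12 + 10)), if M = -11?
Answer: 0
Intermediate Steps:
(-P(-10, 11))*((M + 12)/(12 + 10)) = (-1*0)*((-11 + 12)/(12 + 10)) = 0*(1/22) = 0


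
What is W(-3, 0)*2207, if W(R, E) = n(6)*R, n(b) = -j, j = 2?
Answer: 13242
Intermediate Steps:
n(b) = -2 (n(b) = -1*2 = -2)
W(R, E) = -2*R
W(-3, 0)*2207 = -2*(-3)*2207 = 6*2207 = 13242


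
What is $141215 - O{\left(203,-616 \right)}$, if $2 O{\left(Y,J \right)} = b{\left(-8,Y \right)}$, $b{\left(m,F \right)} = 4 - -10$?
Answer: $141208$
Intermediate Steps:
$b{\left(m,F \right)} = 14$ ($b{\left(m,F \right)} = 4 + 10 = 14$)
$O{\left(Y,J \right)} = 7$ ($O{\left(Y,J \right)} = \frac{1}{2} \cdot 14 = 7$)
$141215 - O{\left(203,-616 \right)} = 141215 - 7 = 141208$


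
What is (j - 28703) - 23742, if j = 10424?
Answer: -42021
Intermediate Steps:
(j - 28703) - 23742 = (10424 - 28703) - 23742 = -18279 - 23742 = -42021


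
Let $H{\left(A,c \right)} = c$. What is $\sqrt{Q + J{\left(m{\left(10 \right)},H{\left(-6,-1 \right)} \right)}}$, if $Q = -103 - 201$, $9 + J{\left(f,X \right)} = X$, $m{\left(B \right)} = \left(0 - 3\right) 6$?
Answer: $i \sqrt{314} \approx 17.72 i$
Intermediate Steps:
$m{\left(B \right)} = -18$ ($m{\left(B \right)} = \left(-3\right) 6 = -18$)
$J{\left(f,X \right)} = -9 + X$
$Q = -304$ ($Q = -103 - 201 = -304$)
$\sqrt{Q + J{\left(m{\left(10 \right)},H{\left(-6,-1 \right)} \right)}} = \sqrt{-304 - 10} = \sqrt{-314} = i \sqrt{314}$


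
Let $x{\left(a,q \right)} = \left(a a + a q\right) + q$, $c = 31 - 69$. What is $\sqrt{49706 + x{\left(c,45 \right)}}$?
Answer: $\sqrt{49485} \approx 222.45$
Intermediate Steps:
$c = -38$
$x{\left(a,q \right)} = q + a^{2} + a q$ ($x{\left(a,q \right)} = \left(a^{2} + a q\right) + q = q + a^{2} + a q$)
$\sqrt{49706 + x{\left(c,45 \right)}} = \sqrt{49706 + \left(45 + \left(-38\right)^{2} - 1710\right)} = \sqrt{49706 + \left(45 + 1444 - 1710\right)} = \sqrt{49706 - 221} = \sqrt{49485}$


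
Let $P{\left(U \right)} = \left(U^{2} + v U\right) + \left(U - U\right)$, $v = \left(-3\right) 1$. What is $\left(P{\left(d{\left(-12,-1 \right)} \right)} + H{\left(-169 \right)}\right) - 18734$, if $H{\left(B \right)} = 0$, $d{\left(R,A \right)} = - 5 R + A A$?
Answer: $-15196$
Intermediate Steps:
$d{\left(R,A \right)} = A^{2} - 5 R$ ($d{\left(R,A \right)} = - 5 R + A^{2} = A^{2} - 5 R$)
$v = -3$
$P{\left(U \right)} = U^{2} - 3 U$ ($P{\left(U \right)} = \left(U^{2} - 3 U\right) + \left(U - U\right) = \left(U^{2} - 3 U\right) + 0 = U^{2} - 3 U$)
$\left(P{\left(d{\left(-12,-1 \right)} \right)} + H{\left(-169 \right)}\right) - 18734 = \left(\left(\left(-1\right)^{2} - -60\right) \left(-3 + \left(\left(-1\right)^{2} - -60\right)\right) + 0\right) - 18734 = \left(\left(1 + 60\right) \left(-3 + \left(1 + 60\right)\right) + 0\right) - 18734 = \left(61 \left(-3 + 61\right) + 0\right) - 18734 = \left(61 \cdot 58 + 0\right) - 18734 = \left(3538 + 0\right) - 18734 = 3538 - 18734 = -15196$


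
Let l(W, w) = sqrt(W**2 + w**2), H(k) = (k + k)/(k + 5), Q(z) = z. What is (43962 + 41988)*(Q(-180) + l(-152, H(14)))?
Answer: -15471000 + 343800*sqrt(521333)/19 ≈ -2.4060e+6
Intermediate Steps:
H(k) = 2*k/(5 + k) (H(k) = (2*k)/(5 + k) = 2*k/(5 + k))
(43962 + 41988)*(Q(-180) + l(-152, H(14))) = (43962 + 41988)*(-180 + sqrt((-152)**2 + (2*14/(5 + 14))**2)) = 85950*(-180 + sqrt(23104 + (2*14/19)**2)) = 85950*(-180 + sqrt(23104 + (2*14*(1/19))**2)) = 85950*(-180 + sqrt(23104 + (28/19)**2)) = 85950*(-180 + sqrt(23104 + 784/361)) = 85950*(-180 + sqrt(8341328/361)) = 85950*(-180 + 4*sqrt(521333)/19) = -15471000 + 343800*sqrt(521333)/19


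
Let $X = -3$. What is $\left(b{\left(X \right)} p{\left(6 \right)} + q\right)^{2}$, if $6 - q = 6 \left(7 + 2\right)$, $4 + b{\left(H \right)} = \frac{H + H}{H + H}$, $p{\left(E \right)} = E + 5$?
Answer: $6561$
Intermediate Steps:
$p{\left(E \right)} = 5 + E$
$b{\left(H \right)} = -3$ ($b{\left(H \right)} = -4 + \frac{H + H}{H + H} = -4 + \frac{2 H}{2 H} = -4 + 2 H \frac{1}{2 H} = -4 + 1 = -3$)
$q = -48$ ($q = 6 - 6 \left(7 + 2\right) = 6 - 6 \cdot 9 = 6 - 54 = -48$)
$\left(b{\left(X \right)} p{\left(6 \right)} + q\right)^{2} = \left(- 3 \left(5 + 6\right) - 48\right)^{2} = \left(\left(-3\right) 11 - 48\right)^{2} = \left(-33 - 48\right)^{2} = \left(-81\right)^{2} = 6561$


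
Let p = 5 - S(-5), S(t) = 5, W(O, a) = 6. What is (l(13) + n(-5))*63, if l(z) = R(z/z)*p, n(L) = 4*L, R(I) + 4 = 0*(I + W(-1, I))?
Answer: -1260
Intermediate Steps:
R(I) = -4 (R(I) = -4 + 0*(I + 6) = -4 + 0*(6 + I) = -4 + 0 = -4)
p = 0 (p = 5 - 1*5 = 5 - 5 = 0)
l(z) = 0 (l(z) = -4*0 = 0)
(l(13) + n(-5))*63 = (0 + 4*(-5))*63 = (0 - 20)*63 = -20*63 = -1260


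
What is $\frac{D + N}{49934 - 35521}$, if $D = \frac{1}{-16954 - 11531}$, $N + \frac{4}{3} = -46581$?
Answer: $- \frac{1326897766}{410554305} \approx -3.232$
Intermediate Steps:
$N = - \frac{139747}{3}$ ($N = - \frac{4}{3} - 46581 = - \frac{139747}{3} \approx -46582.0$)
$D = - \frac{1}{28485}$ ($D = \frac{1}{-28485} = - \frac{1}{28485} \approx -3.5106 \cdot 10^{-5}$)
$\frac{D + N}{49934 - 35521} = \frac{- \frac{1}{28485} - \frac{139747}{3}}{49934 - 35521} = - \frac{1326897766}{28485 \cdot 14413} = \left(- \frac{1326897766}{28485}\right) \frac{1}{14413} = - \frac{1326897766}{410554305}$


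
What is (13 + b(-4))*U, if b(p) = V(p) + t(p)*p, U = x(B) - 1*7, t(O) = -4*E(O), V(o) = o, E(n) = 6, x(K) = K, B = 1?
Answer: -630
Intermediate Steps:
t(O) = -24 (t(O) = -4*6 = -24)
U = -6 (U = 1 - 1*7 = 1 - 7 = -6)
b(p) = -23*p (b(p) = p - 24*p = -23*p)
(13 + b(-4))*U = (13 - 23*(-4))*(-6) = (13 + 92)*(-6) = 105*(-6) = -630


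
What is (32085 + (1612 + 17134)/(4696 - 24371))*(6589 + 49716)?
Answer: 7108547116169/3935 ≈ 1.8065e+9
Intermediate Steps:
(32085 + (1612 + 17134)/(4696 - 24371))*(6589 + 49716) = (32085 + 18746/(-19675))*56305 = (32085 + 18746*(-1/19675))*56305 = (32085 - 18746/19675)*56305 = (631253629/19675)*56305 = 7108547116169/3935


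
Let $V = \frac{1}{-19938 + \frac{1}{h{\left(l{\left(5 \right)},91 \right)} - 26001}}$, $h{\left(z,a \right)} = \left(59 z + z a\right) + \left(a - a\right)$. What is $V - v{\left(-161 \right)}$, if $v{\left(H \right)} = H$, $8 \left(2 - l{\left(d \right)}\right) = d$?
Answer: $\frac{331206344687}{2057182906} \approx 161.0$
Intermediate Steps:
$l{\left(d \right)} = 2 - \frac{d}{8}$
$h{\left(z,a \right)} = 59 z + a z$ ($h{\left(z,a \right)} = \left(59 z + a z\right) + 0 = 59 z + a z$)
$V = - \frac{103179}{2057182906}$ ($V = \frac{1}{-19938 + \frac{1}{\left(2 - \frac{5}{8}\right) \left(59 + 91\right) - 26001}} = \frac{1}{-19938 + \frac{1}{\left(2 - \frac{5}{8}\right) 150 - 26001}} = \frac{1}{-19938 + \frac{1}{\frac{11}{8} \cdot 150 - 26001}} = \frac{1}{-19938 + \frac{1}{\frac{825}{4} - 26001}} = \frac{1}{-19938 + \frac{1}{- \frac{103179}{4}}} = \frac{1}{-19938 - \frac{4}{103179}} = \frac{1}{- \frac{2057182906}{103179}} = - \frac{103179}{2057182906} \approx -5.0156 \cdot 10^{-5}$)
$V - v{\left(-161 \right)} = - \frac{103179}{2057182906} - -161 = - \frac{103179}{2057182906} + 161 = \frac{331206344687}{2057182906}$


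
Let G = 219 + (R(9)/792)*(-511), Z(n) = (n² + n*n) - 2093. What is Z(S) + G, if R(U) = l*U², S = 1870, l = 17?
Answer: 615211305/88 ≈ 6.9910e+6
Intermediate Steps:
Z(n) = -2093 + 2*n² (Z(n) = (n² + n²) - 2093 = 2*n² - 2093 = -2093 + 2*n²)
R(U) = 17*U²
G = -58911/88 (G = 219 + ((17*9²)/792)*(-511) = 219 + ((17*81)*(1/792))*(-511) = 219 + (1377*(1/792))*(-511) = 219 + (153/88)*(-511) = 219 - 78183/88 = -58911/88 ≈ -669.44)
Z(S) + G = (-2093 + 2*1870²) - 58911/88 = (-2093 + 2*3496900) - 58911/88 = (-2093 + 6993800) - 58911/88 = 6991707 - 58911/88 = 615211305/88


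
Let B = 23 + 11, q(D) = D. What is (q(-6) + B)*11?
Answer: 308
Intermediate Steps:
B = 34
(q(-6) + B)*11 = (-6 + 34)*11 = 28*11 = 308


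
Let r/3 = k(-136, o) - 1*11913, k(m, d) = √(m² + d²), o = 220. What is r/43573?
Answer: -35739/43573 + 12*√4181/43573 ≈ -0.80240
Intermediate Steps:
k(m, d) = √(d² + m²)
r = -35739 + 12*√4181 (r = 3*(√(220² + (-136)²) - 1*11913) = 3*(√(48400 + 18496) - 11913) = 3*(√66896 - 11913) = 3*(4*√4181 - 11913) = 3*(-11913 + 4*√4181) = -35739 + 12*√4181 ≈ -34963.)
r/43573 = (-35739 + 12*√4181)/43573 = (-35739 + 12*√4181)*(1/43573) = -35739/43573 + 12*√4181/43573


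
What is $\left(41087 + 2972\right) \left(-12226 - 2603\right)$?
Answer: $-653350911$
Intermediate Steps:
$\left(41087 + 2972\right) \left(-12226 - 2603\right) = 44059 \left(-14829\right) = -653350911$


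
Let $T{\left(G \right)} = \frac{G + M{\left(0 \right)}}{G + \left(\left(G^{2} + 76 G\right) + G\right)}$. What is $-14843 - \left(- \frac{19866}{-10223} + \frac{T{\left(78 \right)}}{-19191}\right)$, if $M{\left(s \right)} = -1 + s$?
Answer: $- \frac{35438367654260069}{2387234967624} \approx -14845.0$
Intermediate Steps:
$T{\left(G \right)} = \frac{-1 + G}{G^{2} + 78 G}$ ($T{\left(G \right)} = \frac{G + \left(-1 + 0\right)}{G + \left(\left(G^{2} + 76 G\right) + G\right)} = \frac{G - 1}{G + \left(G^{2} + 77 G\right)} = \frac{-1 + G}{G^{2} + 78 G}$)
$-14843 - \left(- \frac{19866}{-10223} + \frac{T{\left(78 \right)}}{-19191}\right) = -14843 - \left(- \frac{19866}{-10223} + \frac{\frac{1}{78} \frac{1}{78 + 78} \left(-1 + 78\right)}{-19191}\right) = -14843 - \left(\left(-19866\right) \left(- \frac{1}{10223}\right) + \frac{1}{78} \cdot \frac{1}{156} \cdot 77 \left(- \frac{1}{19191}\right)\right) = -14843 - \left(\frac{19866}{10223} + \frac{1}{78} \cdot \frac{1}{156} \cdot 77 \left(- \frac{1}{19191}\right)\right) = -14843 - \left(\frac{19866}{10223} + \frac{77}{12168} \left(- \frac{1}{19191}\right)\right) = -14843 - \left(\frac{19866}{10223} - \frac{77}{233516088}\right) = -14843 - \frac{4639029817037}{2387234967624} = - \frac{35438367654260069}{2387234967624}$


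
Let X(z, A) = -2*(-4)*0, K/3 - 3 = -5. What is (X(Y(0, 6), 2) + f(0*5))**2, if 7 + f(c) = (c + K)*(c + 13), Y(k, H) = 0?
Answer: 7225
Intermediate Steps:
K = -6 (K = 9 + 3*(-5) = 9 - 15 = -6)
f(c) = -7 + (-6 + c)*(13 + c) (f(c) = -7 + (c - 6)*(c + 13) = -7 + (-6 + c)*(13 + c))
X(z, A) = 0 (X(z, A) = 8*0 = 0)
(X(Y(0, 6), 2) + f(0*5))**2 = (0 + (-85 + (0*5)**2 + 7*(0*5)))**2 = (0 + (-85 + 0**2 + 7*0))**2 = (0 + (-85 + 0 + 0))**2 = (0 - 85)**2 = (-85)**2 = 7225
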